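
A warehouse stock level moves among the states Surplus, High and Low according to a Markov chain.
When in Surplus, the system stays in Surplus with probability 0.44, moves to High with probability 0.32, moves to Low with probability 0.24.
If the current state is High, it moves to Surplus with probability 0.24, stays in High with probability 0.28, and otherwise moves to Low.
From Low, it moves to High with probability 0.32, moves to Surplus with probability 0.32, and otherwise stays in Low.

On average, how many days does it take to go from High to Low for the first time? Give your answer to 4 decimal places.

Let t(s) be the expected number of days to first reach Low from state s, with t(Low) = 0. Conditioning on the first day:
t(Surplus) = 1 + 0.44·t(Surplus) + 0.32·t(High)
t(High) = 1 + 0.24·t(Surplus) + 0.28·t(High)
Solving: t(Surplus) = 3.1863, t(High) = 2.4510.
Expected days from High to Low: 2.4510.

2.4510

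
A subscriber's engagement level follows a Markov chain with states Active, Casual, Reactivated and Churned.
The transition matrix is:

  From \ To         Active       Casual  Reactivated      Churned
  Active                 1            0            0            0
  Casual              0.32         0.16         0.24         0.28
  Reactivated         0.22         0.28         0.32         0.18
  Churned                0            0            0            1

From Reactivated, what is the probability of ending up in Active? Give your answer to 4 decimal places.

0.5444

Let h(s) be the probability of absorption at Active starting from transient state s. Then h(Active) = 1 and h(Churned) = 0. By first-step analysis:
h(Casual) = 0.32·1 + 0.16·h(Casual) + 0.24·h(Reactivated) + 0.28·0
h(Reactivated) = 0.22·1 + 0.28·h(Casual) + 0.32·h(Reactivated) + 0.18·0
Solving: h(Casual) = 0.5365, h(Reactivated) = 0.5444.
Starting from Reactivated, the probability is 0.5444.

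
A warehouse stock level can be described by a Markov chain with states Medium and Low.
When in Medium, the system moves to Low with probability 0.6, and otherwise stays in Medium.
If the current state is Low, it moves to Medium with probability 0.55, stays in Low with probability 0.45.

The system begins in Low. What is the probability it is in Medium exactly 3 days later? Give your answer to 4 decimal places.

Propagate the distribution vector 3 days from Low.
After 0 days: (0.0000, 1.0000)
After 1 day: (0.5500, 0.4500)
After 2 days: (0.4675, 0.5325)
After 3 days: (0.4799, 0.5201)
P(in Medium after 3 days) = 0.4799

0.4799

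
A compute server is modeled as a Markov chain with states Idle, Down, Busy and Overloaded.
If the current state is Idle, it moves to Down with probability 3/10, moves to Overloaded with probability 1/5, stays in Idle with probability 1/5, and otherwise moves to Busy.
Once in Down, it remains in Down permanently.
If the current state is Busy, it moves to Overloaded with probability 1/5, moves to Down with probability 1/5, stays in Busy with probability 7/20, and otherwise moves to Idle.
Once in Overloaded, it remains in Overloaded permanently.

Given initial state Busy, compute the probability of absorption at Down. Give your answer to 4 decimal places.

Let h(s) be the probability of absorption at Down starting from transient state s. Then h(Down) = 1 and h(Overloaded) = 0. By first-step analysis:
h(Idle) = 0.2·h(Idle) + 0.3·1 + 0.3·h(Busy) + 0.2·0
h(Busy) = 0.25·h(Idle) + 0.2·1 + 0.35·h(Busy) + 0.2·0
Solving: h(Idle) = 0.5730, h(Busy) = 0.5281.
Starting from Busy, the probability is 0.5281.

0.5281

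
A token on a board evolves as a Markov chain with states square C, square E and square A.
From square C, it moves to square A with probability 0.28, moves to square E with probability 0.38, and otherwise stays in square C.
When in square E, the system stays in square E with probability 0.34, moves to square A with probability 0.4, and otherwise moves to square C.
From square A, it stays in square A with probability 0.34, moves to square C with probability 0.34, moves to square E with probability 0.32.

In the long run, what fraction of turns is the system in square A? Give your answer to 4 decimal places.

0.3420

Let the stationary distribution be π with π = πP and π_1 + π_2 + π_3 = 1.
π_1 = 0.34·π_1 + 0.26·π_2 + 0.34·π_3
π_2 = 0.38·π_1 + 0.34·π_2 + 0.32·π_3
Solving with the normalization constraint gives π = (0.3123, 0.3457, 0.3420).
So the stationary probability of square A is 0.3420.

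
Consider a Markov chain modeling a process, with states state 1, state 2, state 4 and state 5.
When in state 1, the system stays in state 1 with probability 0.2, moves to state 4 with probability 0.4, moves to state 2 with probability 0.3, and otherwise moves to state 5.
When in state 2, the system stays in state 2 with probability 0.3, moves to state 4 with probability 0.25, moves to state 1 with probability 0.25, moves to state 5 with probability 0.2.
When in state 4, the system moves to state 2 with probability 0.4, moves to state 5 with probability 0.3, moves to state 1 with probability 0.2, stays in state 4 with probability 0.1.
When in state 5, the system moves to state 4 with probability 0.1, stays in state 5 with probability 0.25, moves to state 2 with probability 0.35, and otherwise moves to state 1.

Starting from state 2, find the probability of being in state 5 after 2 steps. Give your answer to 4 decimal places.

Propagate the distribution vector 2 steps from state 2.
After 0 steps: (0.0000, 1.0000, 0.0000, 0.0000)
After 1 step: (0.2500, 0.3000, 0.2500, 0.2000)
After 2 steps: (0.2350, 0.3350, 0.2200, 0.2100)
P(in state 5 after 2 steps) = 0.2100

0.2100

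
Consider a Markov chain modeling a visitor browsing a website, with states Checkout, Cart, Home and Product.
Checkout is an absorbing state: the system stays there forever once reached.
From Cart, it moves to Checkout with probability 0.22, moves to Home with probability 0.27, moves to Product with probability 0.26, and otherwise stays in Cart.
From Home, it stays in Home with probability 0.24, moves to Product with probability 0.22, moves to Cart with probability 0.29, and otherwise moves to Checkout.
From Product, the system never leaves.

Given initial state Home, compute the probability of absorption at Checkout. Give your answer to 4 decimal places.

0.5111

Let h(s) be the probability of absorption at Checkout starting from transient state s. Then h(Checkout) = 1 and h(Product) = 0. By first-step analysis:
h(Cart) = 0.22·1 + 0.25·h(Cart) + 0.27·h(Home) + 0.26·0
h(Home) = 0.25·1 + 0.29·h(Cart) + 0.24·h(Home) + 0.22·0
Solving: h(Cart) = 0.4773, h(Home) = 0.5111.
Starting from Home, the probability is 0.5111.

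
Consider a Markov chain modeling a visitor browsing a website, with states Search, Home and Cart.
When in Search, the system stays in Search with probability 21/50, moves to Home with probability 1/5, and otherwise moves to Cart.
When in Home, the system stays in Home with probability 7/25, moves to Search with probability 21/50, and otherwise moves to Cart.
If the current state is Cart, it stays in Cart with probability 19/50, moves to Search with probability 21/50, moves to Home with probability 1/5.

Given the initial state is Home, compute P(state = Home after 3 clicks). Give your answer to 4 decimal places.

0.2178

Propagate the distribution vector 3 clicks from Home.
After 0 clicks: (0.0000, 1.0000, 0.0000)
After 1 click: (0.4200, 0.2800, 0.3000)
After 2 clicks: (0.4200, 0.2224, 0.3576)
After 3 clicks: (0.4200, 0.2178, 0.3622)
P(in Home after 3 clicks) = 0.2178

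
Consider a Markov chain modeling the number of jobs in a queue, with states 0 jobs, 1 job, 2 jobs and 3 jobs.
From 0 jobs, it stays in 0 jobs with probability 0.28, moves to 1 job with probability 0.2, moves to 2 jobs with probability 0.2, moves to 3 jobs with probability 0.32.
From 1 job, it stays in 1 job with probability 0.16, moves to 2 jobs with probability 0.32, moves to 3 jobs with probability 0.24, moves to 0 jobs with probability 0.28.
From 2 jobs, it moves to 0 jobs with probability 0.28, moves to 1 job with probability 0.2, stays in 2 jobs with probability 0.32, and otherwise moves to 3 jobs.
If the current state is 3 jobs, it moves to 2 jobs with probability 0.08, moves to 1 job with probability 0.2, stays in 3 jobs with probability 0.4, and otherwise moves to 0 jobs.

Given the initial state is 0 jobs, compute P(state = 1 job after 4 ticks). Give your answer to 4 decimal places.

0.1923

Propagate the distribution vector 4 ticks from 0 jobs.
After 0 ticks: (1.0000, 0.0000, 0.0000, 0.0000)
After 1 tick: (0.2800, 0.2000, 0.2000, 0.3200)
After 2 ticks: (0.2928, 0.1920, 0.2096, 0.3056)
After 3 ticks: (0.2922, 0.1923, 0.2115, 0.3039)
After 4 ticks: (0.2922, 0.1923, 0.2120, 0.3035)
P(in 1 job after 4 ticks) = 0.1923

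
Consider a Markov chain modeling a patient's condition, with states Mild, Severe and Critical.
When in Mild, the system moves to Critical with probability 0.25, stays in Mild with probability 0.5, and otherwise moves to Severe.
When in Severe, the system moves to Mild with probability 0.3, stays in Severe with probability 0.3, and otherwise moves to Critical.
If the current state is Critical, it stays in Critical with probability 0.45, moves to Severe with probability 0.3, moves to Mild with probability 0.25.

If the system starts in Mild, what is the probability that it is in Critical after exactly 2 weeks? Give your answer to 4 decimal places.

Sum over the intermediate state after 1 week:
P = P(Mild→Mild)·P(Mild→Critical) + P(Mild→Severe)·P(Severe→Critical) + P(Mild→Critical)·P(Critical→Critical)
  = 0.5×0.25 + 0.25×0.4 + 0.25×0.45
  = 0.1250 + 0.1000 + 0.1125 = 0.3375

0.3375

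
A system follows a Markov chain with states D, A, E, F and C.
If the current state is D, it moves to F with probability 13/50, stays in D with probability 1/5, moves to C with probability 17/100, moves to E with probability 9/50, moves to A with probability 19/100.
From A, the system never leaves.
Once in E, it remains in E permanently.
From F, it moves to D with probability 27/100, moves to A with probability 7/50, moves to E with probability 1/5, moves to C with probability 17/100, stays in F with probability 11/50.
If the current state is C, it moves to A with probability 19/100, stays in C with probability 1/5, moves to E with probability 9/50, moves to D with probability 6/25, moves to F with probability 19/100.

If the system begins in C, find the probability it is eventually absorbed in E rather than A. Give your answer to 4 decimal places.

0.5067

Let h(s) be the probability of absorption at E starting from transient state s. Then h(E) = 1 and h(A) = 0. By first-step analysis:
h(D) = 0.2·h(D) + 0.19·0 + 0.18·1 + 0.26·h(F) + 0.17·h(C)
h(F) = 0.27·h(D) + 0.14·0 + 0.2·1 + 0.22·h(F) + 0.17·h(C)
h(C) = 0.24·h(D) + 0.19·0 + 0.18·1 + 0.19·h(F) + 0.2·h(C)
Solving: h(D) = 0.5092, h(F) = 0.5431, h(C) = 0.5067.
Starting from C, the probability is 0.5067.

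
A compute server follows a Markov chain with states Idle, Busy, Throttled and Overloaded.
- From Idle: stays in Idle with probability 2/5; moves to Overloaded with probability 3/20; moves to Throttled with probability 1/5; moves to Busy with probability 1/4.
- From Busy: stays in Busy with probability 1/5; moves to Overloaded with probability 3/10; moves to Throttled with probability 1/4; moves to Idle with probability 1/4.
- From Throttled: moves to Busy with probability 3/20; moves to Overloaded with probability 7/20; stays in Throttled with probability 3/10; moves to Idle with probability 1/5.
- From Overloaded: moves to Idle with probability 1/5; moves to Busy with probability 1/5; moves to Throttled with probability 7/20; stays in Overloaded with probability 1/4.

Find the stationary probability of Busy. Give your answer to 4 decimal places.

0.1993

Let the stationary distribution be π with π = πP and π_1 + π_2 + π_3 + π_4 = 1.
π_1 = 0.4·π_1 + 0.25·π_2 + 0.2·π_3 + 0.2·π_4
π_2 = 0.25·π_1 + 0.2·π_2 + 0.15·π_3 + 0.2·π_4
π_3 = 0.2·π_1 + 0.25·π_2 + 0.3·π_3 + 0.35·π_4
Solving with the normalization constraint gives π = (0.2625, 0.1993, 0.2769, 0.2614).
So the stationary probability of Busy is 0.1993.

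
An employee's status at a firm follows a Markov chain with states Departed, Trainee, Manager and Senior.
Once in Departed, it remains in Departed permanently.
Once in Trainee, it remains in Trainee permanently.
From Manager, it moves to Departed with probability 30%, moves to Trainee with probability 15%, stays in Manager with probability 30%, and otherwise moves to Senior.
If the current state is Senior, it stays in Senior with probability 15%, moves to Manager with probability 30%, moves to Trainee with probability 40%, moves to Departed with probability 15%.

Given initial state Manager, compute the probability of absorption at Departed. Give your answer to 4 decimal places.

0.5625

Let h(s) be the probability of absorption at Departed starting from transient state s. Then h(Departed) = 1 and h(Trainee) = 0. By first-step analysis:
h(Manager) = 0.3·1 + 0.15·0 + 0.3·h(Manager) + 0.25·h(Senior)
h(Senior) = 0.15·1 + 0.4·0 + 0.3·h(Manager) + 0.15·h(Senior)
Solving: h(Manager) = 0.5625, h(Senior) = 0.3750.
Starting from Manager, the probability is 0.5625.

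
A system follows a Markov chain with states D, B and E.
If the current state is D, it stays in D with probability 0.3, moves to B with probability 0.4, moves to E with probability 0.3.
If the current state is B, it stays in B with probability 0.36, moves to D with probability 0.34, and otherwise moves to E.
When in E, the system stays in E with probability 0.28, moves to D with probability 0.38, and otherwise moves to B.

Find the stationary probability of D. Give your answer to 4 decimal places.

Let the stationary distribution be π with π = πP and π_1 + π_2 + π_3 = 1.
π_1 = 0.3·π_1 + 0.34·π_2 + 0.38·π_3
π_2 = 0.4·π_1 + 0.36·π_2 + 0.34·π_3
Solving with the normalization constraint gives π = (0.3382, 0.3676, 0.2941).
So the stationary probability of D is 0.3382.

0.3382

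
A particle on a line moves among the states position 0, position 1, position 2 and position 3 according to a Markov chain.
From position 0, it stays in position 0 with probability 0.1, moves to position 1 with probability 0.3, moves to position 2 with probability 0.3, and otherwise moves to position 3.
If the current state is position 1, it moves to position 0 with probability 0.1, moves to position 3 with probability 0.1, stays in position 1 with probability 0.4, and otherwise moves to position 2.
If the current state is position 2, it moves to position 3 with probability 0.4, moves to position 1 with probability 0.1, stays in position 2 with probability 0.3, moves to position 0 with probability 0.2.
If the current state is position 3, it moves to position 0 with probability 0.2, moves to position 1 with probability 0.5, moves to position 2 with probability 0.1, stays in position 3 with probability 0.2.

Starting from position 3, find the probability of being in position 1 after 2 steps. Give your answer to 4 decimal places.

Propagate the distribution vector 2 steps from position 3.
After 0 steps: (0.0000, 0.0000, 0.0000, 1.0000)
After 1 step: (0.2000, 0.5000, 0.1000, 0.2000)
After 2 steps: (0.1300, 0.3700, 0.3100, 0.1900)
P(in position 1 after 2 steps) = 0.3700

0.3700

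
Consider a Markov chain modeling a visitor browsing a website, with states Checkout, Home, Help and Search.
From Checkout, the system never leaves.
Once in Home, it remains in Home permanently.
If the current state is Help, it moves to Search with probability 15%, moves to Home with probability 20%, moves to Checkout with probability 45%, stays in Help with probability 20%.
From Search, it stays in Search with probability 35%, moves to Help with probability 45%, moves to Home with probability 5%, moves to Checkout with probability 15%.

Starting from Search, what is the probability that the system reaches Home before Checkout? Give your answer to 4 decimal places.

Let h(s) be the probability of absorption at Home starting from transient state s. Then h(Home) = 1 and h(Checkout) = 0. By first-step analysis:
h(Help) = 0.45·0 + 0.2·1 + 0.2·h(Help) + 0.15·h(Search)
h(Search) = 0.15·0 + 0.05·1 + 0.45·h(Help) + 0.35·h(Search)
Solving: h(Help) = 0.3039, h(Search) = 0.2873.
Starting from Search, the probability is 0.2873.

0.2873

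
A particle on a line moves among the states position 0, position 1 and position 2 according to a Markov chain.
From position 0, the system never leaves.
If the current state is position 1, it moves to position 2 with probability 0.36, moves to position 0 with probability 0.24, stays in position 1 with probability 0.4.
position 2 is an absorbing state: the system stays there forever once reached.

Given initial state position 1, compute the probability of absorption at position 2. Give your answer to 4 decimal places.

0.6000

Let h(s) be the probability of absorption at position 2 starting from transient state s. Then h(position 2) = 1 and h(position 0) = 0. By first-step analysis:
h(position 1) = 0.24·0 + 0.4·h(position 1) + 0.36·1
Solving: h(position 1) = 0.6000.
Starting from position 1, the probability is 0.6000.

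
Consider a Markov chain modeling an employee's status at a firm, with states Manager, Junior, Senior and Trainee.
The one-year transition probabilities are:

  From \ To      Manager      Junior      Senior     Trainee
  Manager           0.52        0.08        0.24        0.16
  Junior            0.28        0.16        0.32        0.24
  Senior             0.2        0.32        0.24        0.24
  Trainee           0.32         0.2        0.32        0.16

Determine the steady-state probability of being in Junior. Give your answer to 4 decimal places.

Let the stationary distribution be π with π = πP and π_1 + π_2 + π_3 + π_4 = 1.
π_1 = 0.52·π_1 + 0.28·π_2 + 0.2·π_3 + 0.32·π_4
π_2 = 0.08·π_1 + 0.16·π_2 + 0.32·π_3 + 0.2·π_4
π_3 = 0.24·π_1 + 0.32·π_2 + 0.24·π_3 + 0.32·π_4
Solving with the normalization constraint gives π = (0.3503, 0.1831, 0.2703, 0.1963).
So the stationary probability of Junior is 0.1831.

0.1831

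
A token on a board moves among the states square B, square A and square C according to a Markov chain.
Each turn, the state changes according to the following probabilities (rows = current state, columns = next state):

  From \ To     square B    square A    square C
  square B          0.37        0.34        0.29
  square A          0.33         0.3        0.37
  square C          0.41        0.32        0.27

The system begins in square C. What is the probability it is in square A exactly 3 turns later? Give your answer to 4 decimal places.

0.3209

Propagate the distribution vector 3 turns from square C.
After 0 turns: (0.0000, 0.0000, 1.0000)
After 1 turn: (0.4100, 0.3200, 0.2700)
After 2 turns: (0.3680, 0.3218, 0.3102)
After 3 turns: (0.3695, 0.3209, 0.3095)
P(in square A after 3 turns) = 0.3209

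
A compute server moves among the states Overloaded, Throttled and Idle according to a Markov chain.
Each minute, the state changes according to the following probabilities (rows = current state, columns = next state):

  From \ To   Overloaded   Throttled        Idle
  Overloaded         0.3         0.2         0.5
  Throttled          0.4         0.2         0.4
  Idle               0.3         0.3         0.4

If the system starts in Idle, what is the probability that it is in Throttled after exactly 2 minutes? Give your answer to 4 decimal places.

0.2400

Sum over the intermediate state after 1 minute:
P = P(Idle→Overloaded)·P(Overloaded→Throttled) + P(Idle→Throttled)·P(Throttled→Throttled) + P(Idle→Idle)·P(Idle→Throttled)
  = 0.3×0.2 + 0.3×0.2 + 0.4×0.3
  = 0.0600 + 0.0600 + 0.1200 = 0.2400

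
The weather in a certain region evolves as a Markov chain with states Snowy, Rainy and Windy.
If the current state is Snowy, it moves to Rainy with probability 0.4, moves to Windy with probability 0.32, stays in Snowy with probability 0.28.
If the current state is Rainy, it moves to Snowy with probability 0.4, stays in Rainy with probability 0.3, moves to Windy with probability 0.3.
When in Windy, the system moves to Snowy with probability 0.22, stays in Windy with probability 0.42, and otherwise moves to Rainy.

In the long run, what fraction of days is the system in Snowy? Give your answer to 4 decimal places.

0.3013

Let the stationary distribution be π with π = πP and π_1 + π_2 + π_3 = 1.
π_1 = 0.28·π_1 + 0.4·π_2 + 0.22·π_3
π_2 = 0.4·π_1 + 0.3·π_2 + 0.36·π_3
Solving with the normalization constraint gives π = (0.3013, 0.3510, 0.3478).
So the stationary probability of Snowy is 0.3013.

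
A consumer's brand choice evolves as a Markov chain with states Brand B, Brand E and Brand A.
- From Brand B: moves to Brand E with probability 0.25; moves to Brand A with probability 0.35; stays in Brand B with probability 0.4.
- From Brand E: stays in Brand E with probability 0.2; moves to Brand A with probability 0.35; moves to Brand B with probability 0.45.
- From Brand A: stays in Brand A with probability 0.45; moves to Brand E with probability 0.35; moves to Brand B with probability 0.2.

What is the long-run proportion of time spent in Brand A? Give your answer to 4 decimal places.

Let the stationary distribution be π with π = πP and π_1 + π_2 + π_3 = 1.
π_1 = 0.4·π_1 + 0.45·π_2 + 0.2·π_3
π_2 = 0.25·π_1 + 0.2·π_2 + 0.35·π_3
Solving with the normalization constraint gives π = (0.3360, 0.2751, 0.3889).
So the stationary probability of Brand A is 0.3889.

0.3889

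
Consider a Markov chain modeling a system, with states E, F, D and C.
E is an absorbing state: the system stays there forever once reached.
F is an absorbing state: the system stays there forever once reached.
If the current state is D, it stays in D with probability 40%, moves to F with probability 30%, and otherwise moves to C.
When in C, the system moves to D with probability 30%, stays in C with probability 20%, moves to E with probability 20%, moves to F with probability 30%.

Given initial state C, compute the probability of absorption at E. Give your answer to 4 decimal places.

Let h(s) be the probability of absorption at E starting from transient state s. Then h(E) = 1 and h(F) = 0. By first-step analysis:
h(D) = 0.3·0 + 0.4·h(D) + 0.3·h(C)
h(C) = 0.2·1 + 0.3·0 + 0.3·h(D) + 0.2·h(C)
Solving: h(D) = 0.1538, h(C) = 0.3077.
Starting from C, the probability is 0.3077.

0.3077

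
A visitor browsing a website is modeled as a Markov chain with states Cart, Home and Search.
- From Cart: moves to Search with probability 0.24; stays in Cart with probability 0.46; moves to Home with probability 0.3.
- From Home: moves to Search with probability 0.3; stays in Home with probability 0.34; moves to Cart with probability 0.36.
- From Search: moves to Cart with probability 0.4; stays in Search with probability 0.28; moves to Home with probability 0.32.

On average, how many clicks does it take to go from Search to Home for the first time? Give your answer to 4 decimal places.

Let t(s) be the expected number of clicks to first reach Home from state s, with t(Home) = 0. Conditioning on the first click:
t(Cart) = 1 + 0.46·t(Cart) + 0.24·t(Search)
t(Search) = 1 + 0.4·t(Cart) + 0.28·t(Search)
Solving: t(Cart) = 3.2787, t(Search) = 3.2104.
Expected clicks from Search to Home: 3.2104.

3.2104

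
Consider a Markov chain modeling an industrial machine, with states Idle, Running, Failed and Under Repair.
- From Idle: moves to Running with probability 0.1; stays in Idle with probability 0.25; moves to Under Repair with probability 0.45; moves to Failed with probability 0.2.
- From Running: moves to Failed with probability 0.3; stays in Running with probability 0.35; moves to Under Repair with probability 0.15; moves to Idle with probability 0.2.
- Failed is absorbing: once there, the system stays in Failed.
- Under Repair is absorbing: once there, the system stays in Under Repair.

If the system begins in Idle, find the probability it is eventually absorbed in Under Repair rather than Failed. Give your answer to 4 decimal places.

0.6578

Let h(s) be the probability of absorption at Under Repair starting from transient state s. Then h(Under Repair) = 1 and h(Failed) = 0. By first-step analysis:
h(Idle) = 0.25·h(Idle) + 0.1·h(Running) + 0.2·0 + 0.45·1
h(Running) = 0.2·h(Idle) + 0.35·h(Running) + 0.3·0 + 0.15·1
Solving: h(Idle) = 0.6578, h(Running) = 0.4332.
Starting from Idle, the probability is 0.6578.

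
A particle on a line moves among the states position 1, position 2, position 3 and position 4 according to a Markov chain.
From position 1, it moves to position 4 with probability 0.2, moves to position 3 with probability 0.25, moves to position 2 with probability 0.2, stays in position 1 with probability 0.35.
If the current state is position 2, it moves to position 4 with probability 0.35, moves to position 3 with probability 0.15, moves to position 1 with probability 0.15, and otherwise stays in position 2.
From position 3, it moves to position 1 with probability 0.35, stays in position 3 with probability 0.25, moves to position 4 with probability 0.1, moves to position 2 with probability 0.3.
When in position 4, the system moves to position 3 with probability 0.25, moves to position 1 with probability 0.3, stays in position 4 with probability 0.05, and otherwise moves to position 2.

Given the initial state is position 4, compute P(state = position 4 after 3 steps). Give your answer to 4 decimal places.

Propagate the distribution vector 3 steps from position 4.
After 0 steps: (0.0000, 0.0000, 0.0000, 1.0000)
After 1 step: (0.3000, 0.4000, 0.2500, 0.0500)
After 2 steps: (0.2675, 0.2950, 0.2100, 0.2275)
After 3 steps: (0.2796, 0.3108, 0.2205, 0.1891)
P(in position 4 after 3 steps) = 0.1891

0.1891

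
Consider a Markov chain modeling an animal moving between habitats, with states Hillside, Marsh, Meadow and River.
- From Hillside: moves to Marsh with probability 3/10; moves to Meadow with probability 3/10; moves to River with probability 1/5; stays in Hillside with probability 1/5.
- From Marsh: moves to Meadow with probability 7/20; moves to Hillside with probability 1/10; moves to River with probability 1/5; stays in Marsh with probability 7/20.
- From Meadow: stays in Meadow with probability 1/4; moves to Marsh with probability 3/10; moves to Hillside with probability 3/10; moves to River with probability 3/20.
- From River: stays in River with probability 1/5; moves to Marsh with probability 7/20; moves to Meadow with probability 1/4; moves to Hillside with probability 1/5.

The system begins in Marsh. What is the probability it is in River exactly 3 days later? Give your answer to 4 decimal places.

Propagate the distribution vector 3 days from Marsh.
After 0 days: (0.0000, 1.0000, 0.0000, 0.0000)
After 1 day: (0.1000, 0.3500, 0.3500, 0.2000)
After 2 days: (0.2000, 0.3275, 0.2900, 0.1825)
After 3 days: (0.1963, 0.3255, 0.2928, 0.1855)
P(in River after 3 days) = 0.1855

0.1855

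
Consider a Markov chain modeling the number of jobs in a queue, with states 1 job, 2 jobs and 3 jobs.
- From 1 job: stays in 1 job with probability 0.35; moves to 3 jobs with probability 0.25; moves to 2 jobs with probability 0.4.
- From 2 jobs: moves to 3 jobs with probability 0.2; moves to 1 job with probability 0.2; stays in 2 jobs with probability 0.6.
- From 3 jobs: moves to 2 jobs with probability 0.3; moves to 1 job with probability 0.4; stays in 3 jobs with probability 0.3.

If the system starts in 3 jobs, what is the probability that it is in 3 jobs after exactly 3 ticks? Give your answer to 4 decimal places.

0.2410

Propagate the distribution vector 3 ticks from 3 jobs.
After 0 ticks: (0.0000, 0.0000, 1.0000)
After 1 tick: (0.4000, 0.3000, 0.3000)
After 2 ticks: (0.3200, 0.4300, 0.2500)
After 3 ticks: (0.2980, 0.4610, 0.2410)
P(in 3 jobs after 3 ticks) = 0.2410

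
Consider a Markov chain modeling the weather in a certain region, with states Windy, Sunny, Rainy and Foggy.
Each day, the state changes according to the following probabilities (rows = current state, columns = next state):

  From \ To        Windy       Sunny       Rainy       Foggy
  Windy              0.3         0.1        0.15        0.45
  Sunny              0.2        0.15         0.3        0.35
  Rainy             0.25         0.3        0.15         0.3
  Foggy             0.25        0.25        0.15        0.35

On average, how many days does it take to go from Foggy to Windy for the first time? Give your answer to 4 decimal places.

Let t(s) be the expected number of days to first reach Windy from state s, with t(Windy) = 0. Conditioning on the first day:
t(Sunny) = 1 + 0.15·t(Sunny) + 0.3·t(Rainy) + 0.35·t(Foggy)
t(Rainy) = 1 + 0.3·t(Sunny) + 0.15·t(Rainy) + 0.3·t(Foggy)
t(Foggy) = 1 + 0.25·t(Sunny) + 0.15·t(Rainy) + 0.35·t(Foggy)
Solving: t(Sunny) = 4.3900, t(Rainy) = 4.2075, t(Foggy) = 4.1979.
Expected days from Foggy to Windy: 4.1979.

4.1979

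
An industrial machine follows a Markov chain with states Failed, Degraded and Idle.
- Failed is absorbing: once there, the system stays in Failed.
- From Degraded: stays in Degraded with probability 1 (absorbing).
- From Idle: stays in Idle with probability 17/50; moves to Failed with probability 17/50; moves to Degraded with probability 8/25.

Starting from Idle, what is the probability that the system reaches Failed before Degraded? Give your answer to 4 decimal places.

Let h(s) be the probability of absorption at Failed starting from transient state s. Then h(Failed) = 1 and h(Degraded) = 0. By first-step analysis:
h(Idle) = 0.34·1 + 0.32·0 + 0.34·h(Idle)
Solving: h(Idle) = 0.5152.
Starting from Idle, the probability is 0.5152.

0.5152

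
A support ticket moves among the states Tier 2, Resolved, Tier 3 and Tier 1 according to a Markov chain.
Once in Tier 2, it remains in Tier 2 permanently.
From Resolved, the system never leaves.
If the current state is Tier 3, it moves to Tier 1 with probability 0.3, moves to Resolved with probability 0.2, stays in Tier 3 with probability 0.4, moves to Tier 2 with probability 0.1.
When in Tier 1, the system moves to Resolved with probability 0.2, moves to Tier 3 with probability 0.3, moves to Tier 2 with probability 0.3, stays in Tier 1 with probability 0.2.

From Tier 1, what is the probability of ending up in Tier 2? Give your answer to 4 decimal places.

Let h(s) be the probability of absorption at Tier 2 starting from transient state s. Then h(Tier 2) = 1 and h(Resolved) = 0. By first-step analysis:
h(Tier 3) = 0.1·1 + 0.2·0 + 0.4·h(Tier 3) + 0.3·h(Tier 1)
h(Tier 1) = 0.3·1 + 0.2·0 + 0.3·h(Tier 3) + 0.2·h(Tier 1)
Solving: h(Tier 3) = 0.4359, h(Tier 1) = 0.5385.
Starting from Tier 1, the probability is 0.5385.

0.5385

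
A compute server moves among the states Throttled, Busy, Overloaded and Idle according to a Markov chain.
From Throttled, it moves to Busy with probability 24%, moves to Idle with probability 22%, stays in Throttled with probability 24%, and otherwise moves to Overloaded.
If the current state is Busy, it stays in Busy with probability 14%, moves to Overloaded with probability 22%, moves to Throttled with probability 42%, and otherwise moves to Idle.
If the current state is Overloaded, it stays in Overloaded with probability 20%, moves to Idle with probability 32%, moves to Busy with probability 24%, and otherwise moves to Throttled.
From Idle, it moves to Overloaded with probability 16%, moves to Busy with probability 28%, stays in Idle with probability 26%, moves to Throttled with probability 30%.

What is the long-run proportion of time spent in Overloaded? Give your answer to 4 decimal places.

Let the stationary distribution be π with π = πP and π_1 + π_2 + π_3 + π_4 = 1.
π_1 = 0.24·π_1 + 0.42·π_2 + 0.24·π_3 + 0.3·π_4
π_2 = 0.24·π_1 + 0.14·π_2 + 0.24·π_3 + 0.28·π_4
π_3 = 0.3·π_1 + 0.22·π_2 + 0.2·π_3 + 0.16·π_4
Solving with the normalization constraint gives π = (0.2961, 0.2274, 0.2241, 0.2525).
So the stationary probability of Overloaded is 0.2241.

0.2241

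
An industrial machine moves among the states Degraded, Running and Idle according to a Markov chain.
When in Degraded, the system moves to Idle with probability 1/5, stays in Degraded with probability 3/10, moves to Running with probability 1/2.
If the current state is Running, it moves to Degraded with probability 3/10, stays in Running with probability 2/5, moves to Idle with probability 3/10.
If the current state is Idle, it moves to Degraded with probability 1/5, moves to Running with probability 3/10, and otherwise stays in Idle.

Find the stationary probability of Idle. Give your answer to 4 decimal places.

Let the stationary distribution be π with π = πP and π_1 + π_2 + π_3 = 1.
π_1 = 0.3·π_1 + 0.3·π_2 + 0.2·π_3
π_2 = 0.5·π_1 + 0.4·π_2 + 0.3·π_3
Solving with the normalization constraint gives π = (0.2658, 0.3924, 0.3418).
So the stationary probability of Idle is 0.3418.

0.3418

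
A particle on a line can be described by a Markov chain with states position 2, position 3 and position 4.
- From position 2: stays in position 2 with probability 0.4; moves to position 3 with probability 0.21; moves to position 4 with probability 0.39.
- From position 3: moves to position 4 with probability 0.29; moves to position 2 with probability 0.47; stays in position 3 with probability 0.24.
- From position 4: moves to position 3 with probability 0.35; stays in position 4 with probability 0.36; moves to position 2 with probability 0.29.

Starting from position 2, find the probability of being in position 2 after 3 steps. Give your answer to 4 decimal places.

Propagate the distribution vector 3 steps from position 2.
After 0 steps: (1.0000, 0.0000, 0.0000)
After 1 step: (0.4000, 0.2100, 0.3900)
After 2 steps: (0.3718, 0.2709, 0.3573)
After 3 steps: (0.3797, 0.2681, 0.3522)
P(in position 2 after 3 steps) = 0.3797

0.3797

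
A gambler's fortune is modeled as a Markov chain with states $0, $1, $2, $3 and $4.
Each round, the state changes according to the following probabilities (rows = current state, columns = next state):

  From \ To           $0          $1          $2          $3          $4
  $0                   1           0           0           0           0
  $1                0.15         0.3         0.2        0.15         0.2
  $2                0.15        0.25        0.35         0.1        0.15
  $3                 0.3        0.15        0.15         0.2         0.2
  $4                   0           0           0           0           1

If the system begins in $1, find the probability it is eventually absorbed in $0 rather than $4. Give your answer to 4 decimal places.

Let h(s) be the probability of absorption at $0 starting from transient state s. Then h($0) = 1 and h($4) = 0. By first-step analysis:
h($1) = 0.15·1 + 0.3·h($1) + 0.2·h($2) + 0.15·h($3) + 0.2·0
h($2) = 0.15·1 + 0.25·h($1) + 0.35·h($2) + 0.1·h($3) + 0.15·0
h($3) = 0.3·1 + 0.15·h($1) + 0.15·h($2) + 0.2·h($3) + 0.2·0
Solving: h($1) = 0.4767, h($2) = 0.5000, h($3) = 0.5581.
Starting from $1, the probability is 0.4767.

0.4767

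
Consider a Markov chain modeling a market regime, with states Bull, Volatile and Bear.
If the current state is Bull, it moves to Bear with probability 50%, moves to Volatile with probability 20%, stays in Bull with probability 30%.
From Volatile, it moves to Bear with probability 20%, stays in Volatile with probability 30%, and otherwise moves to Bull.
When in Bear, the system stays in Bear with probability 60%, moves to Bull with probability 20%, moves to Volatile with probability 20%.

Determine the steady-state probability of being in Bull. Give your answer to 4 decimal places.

0.2963

Let the stationary distribution be π with π = πP and π_1 + π_2 + π_3 = 1.
π_1 = 0.3·π_1 + 0.5·π_2 + 0.2·π_3
π_2 = 0.2·π_1 + 0.3·π_2 + 0.2·π_3
Solving with the normalization constraint gives π = (0.2963, 0.2222, 0.4815).
So the stationary probability of Bull is 0.2963.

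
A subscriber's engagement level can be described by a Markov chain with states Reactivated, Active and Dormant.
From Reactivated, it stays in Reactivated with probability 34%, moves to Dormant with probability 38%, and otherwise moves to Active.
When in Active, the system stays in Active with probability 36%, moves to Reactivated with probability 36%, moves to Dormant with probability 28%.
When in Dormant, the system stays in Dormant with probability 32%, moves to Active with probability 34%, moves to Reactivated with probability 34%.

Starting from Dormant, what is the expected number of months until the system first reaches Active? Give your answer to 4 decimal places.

Let t(s) be the expected number of months to first reach Active from state s, with t(Active) = 0. Conditioning on the first month:
t(Reactivated) = 1 + 0.34·t(Reactivated) + 0.38·t(Dormant)
t(Dormant) = 1 + 0.34·t(Reactivated) + 0.32·t(Dormant)
Solving: t(Reactivated) = 3.3166, t(Dormant) = 3.1289.
Expected months from Dormant to Active: 3.1289.

3.1289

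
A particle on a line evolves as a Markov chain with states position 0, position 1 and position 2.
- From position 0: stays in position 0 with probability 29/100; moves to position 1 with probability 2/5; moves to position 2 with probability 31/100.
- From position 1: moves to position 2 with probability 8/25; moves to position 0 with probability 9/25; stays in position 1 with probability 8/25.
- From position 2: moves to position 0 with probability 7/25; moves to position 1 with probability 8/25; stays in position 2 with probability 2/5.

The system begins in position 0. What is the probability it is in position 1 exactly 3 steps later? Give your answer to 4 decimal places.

Propagate the distribution vector 3 steps from position 0.
After 0 steps: (1.0000, 0.0000, 0.0000)
After 1 step: (0.2900, 0.4000, 0.3100)
After 2 steps: (0.3149, 0.3432, 0.3419)
After 3 steps: (0.3106, 0.3452, 0.3442)
P(in position 1 after 3 steps) = 0.3452

0.3452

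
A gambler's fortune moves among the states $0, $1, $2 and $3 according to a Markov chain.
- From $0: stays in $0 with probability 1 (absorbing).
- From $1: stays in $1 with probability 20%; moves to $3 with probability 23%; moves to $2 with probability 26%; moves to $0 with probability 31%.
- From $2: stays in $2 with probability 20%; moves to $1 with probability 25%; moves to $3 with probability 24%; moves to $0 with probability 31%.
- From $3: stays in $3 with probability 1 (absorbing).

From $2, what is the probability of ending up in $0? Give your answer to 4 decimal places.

Let h(s) be the probability of absorption at $0 starting from transient state s. Then h($0) = 1 and h($3) = 0. By first-step analysis:
h($1) = 0.31·1 + 0.2·h($1) + 0.26·h($2) + 0.23·0
h($2) = 0.31·1 + 0.25·h($1) + 0.2·h($2) + 0.24·0
Solving: h($1) = 0.5715, h($2) = 0.5661.
Starting from $2, the probability is 0.5661.

0.5661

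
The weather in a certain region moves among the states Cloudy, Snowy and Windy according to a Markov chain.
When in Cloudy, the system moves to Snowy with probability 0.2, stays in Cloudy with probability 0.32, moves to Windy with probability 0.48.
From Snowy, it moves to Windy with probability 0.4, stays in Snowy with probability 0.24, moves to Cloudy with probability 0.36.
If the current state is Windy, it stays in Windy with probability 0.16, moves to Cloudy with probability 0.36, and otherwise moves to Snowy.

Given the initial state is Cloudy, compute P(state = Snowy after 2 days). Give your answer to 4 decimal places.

Sum over the intermediate state after 1 day:
P = P(Cloudy→Cloudy)·P(Cloudy→Snowy) + P(Cloudy→Snowy)·P(Snowy→Snowy) + P(Cloudy→Windy)·P(Windy→Snowy)
  = 0.32×0.2 + 0.2×0.24 + 0.48×0.48
  = 0.0640 + 0.0480 + 0.2304 = 0.3424

0.3424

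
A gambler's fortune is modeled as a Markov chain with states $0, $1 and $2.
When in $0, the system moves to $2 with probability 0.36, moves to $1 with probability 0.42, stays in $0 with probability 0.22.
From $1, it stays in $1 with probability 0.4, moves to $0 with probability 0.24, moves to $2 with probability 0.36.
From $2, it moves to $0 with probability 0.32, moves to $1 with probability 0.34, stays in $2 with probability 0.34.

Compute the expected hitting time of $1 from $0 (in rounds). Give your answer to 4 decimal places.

Let t(s) be the expected number of rounds to first reach $1 from state s, with t($1) = 0. Conditioning on the first round:
t($0) = 1 + 0.22·t($0) + 0.36·t($2)
t($2) = 1 + 0.32·t($0) + 0.34·t($2)
Solving: t($0) = 2.5526, t($2) = 2.7528.
Expected rounds from $0 to $1: 2.5526.

2.5526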